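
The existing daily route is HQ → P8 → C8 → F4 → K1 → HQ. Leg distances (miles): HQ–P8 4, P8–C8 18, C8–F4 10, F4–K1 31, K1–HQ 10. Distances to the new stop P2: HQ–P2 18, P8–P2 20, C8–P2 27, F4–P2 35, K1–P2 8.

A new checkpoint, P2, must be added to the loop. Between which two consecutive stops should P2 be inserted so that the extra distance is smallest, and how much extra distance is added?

Adding 12 miles by placing P2 on the F4–K1 leg.

Insertion cost between consecutive stops i–j is d(i,P2) + d(P2,j) − d(i,j):
  between HQ and P8: 18 + 20 − 4 = 34
  between P8 and C8: 20 + 27 − 18 = 29
  between C8 and F4: 27 + 35 − 10 = 52
  between F4 and K1: 35 + 8 − 31 = 12
  between K1 and HQ: 8 + 18 − 10 = 16
Cheapest insertion is between F4 and K1, adding 12.
New total = 73 + 12 = 85.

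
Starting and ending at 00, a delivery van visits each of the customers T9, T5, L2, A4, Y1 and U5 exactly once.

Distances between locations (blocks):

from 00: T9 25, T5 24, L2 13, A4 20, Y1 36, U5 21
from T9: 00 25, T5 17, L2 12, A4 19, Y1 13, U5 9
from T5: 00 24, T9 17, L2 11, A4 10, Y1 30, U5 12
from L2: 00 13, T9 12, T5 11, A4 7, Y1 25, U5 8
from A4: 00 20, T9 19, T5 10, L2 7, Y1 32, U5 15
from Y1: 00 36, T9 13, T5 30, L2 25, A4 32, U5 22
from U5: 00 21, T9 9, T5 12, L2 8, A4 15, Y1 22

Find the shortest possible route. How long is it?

There are 360 distinct closed tours to check (reversals are equivalent).
00→T9→T5→L2→A4→Y1→U5→00: 25+17+11+7+32+22+21 = 135
00→T9→T5→L2→A4→U5→Y1→00: 25+17+11+7+15+22+36 = 133
00→T9→T5→L2→Y1→A4→U5→00: 25+17+11+25+32+15+21 = 146
00→T9→T5→L2→Y1→U5→A4→00: 25+17+11+25+22+15+20 = 135
00→T9→T5→L2→U5→A4→Y1→00: 25+17+11+8+15+32+36 = 144
00→T9→T5→L2→U5→Y1→A4→00: 25+17+11+8+22+32+20 = 135
00→T9→T5→A4→L2→Y1→U5→00: 25+17+10+7+25+22+21 = 127
00→T9→T5→A4→L2→U5→Y1→00: 25+17+10+7+8+22+36 = 125
… (352 more)
00→L2→A4→T5→U5→T9→Y1→00: 13+7+10+12+9+13+36 = 100  ← best
The minimum is 100.
One optimal route: 00 → L2 → A4 → T5 → U5 → T9 → Y1 → 00 (or its reverse).

Shortest round trip = 100 blocks.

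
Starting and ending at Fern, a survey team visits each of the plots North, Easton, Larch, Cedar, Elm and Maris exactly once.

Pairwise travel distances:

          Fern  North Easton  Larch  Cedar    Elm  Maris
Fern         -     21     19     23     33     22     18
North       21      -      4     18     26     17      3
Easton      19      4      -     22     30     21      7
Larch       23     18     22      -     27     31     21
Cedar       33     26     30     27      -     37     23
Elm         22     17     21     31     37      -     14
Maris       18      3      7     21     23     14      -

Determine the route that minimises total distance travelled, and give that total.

With 6 stops there are 6!/2 = 360 distinct round trips (a route and its reverse cost the same).
Fern - North - Easton - Larch - Cedar - Elm - Maris - Fern: 21+4+22+27+37+14+18 = 143
Fern - North - Easton - Larch - Cedar - Maris - Elm - Fern: 21+4+22+27+23+14+22 = 133
Fern - North - Easton - Larch - Elm - Cedar - Maris - Fern: 21+4+22+31+37+23+18 = 156
Fern - North - Easton - Larch - Elm - Maris - Cedar - Fern: 21+4+22+31+14+23+33 = 148
Fern - North - Easton - Larch - Maris - Cedar - Elm - Fern: 21+4+22+21+23+37+22 = 150
Fern - North - Easton - Larch - Maris - Elm - Cedar - Fern: 21+4+22+21+14+37+33 = 152
Fern - North - Easton - Cedar - Larch - Elm - Maris - Fern: 21+4+30+27+31+14+18 = 145
Fern - North - Easton - Cedar - Larch - Maris - Elm - Fern: 21+4+30+27+21+14+22 = 139
… (352 more)
Fern - Larch - Cedar - North - Easton - Maris - Elm - Fern: 23+27+26+4+7+14+22 = 123  ← best
The minimum is 123.
One optimal route: Fern → Larch → Cedar → North → Easton → Maris → Elm → Fern (or its reverse).

123 — the shortest possible round trip.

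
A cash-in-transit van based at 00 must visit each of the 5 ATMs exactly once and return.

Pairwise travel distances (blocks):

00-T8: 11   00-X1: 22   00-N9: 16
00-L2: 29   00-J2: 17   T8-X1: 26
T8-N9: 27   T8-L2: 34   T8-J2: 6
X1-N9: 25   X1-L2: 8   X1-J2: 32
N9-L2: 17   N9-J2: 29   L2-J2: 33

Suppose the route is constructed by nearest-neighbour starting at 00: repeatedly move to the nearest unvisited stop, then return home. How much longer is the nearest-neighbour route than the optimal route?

From 00: T8=11, N9=16, J2=17, X1=22, L2=29 → choose T8 (11).
From T8: J2=6, X1=26, N9=27, L2=34 → choose J2 (6).
From J2: N9=29, X1=32, L2=33 → choose N9 (29).
From N9: L2=17, X1=25 → choose L2 (17).
From L2: X1=8 → choose X1 (8).
NN route 00 → T8 → J2 → N9 → L2 → X1 → 00 costs 93.
Optimal: 00 → T8 → J2 → X1 → L2 → N9 → 00 costs 90 (by enumerating all 60 distinct tours).
Excess = 93 − 90 = 3.

The nearest-neighbour route is 3 blocks longer than optimal.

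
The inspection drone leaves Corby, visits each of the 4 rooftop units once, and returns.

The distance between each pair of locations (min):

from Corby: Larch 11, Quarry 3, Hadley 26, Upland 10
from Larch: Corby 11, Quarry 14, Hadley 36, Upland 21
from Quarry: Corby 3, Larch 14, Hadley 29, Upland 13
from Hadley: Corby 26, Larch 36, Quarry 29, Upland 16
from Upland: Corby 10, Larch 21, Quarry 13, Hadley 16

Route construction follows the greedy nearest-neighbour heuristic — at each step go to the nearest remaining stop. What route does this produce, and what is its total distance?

From Corby: distances to unvisited — Quarry=3, Upland=10, Larch=11, Hadley=26. Nearest is Quarry (3).
From Quarry: distances to unvisited — Upland=13, Larch=14, Hadley=29. Nearest is Upland (13).
From Upland: distances to unvisited — Hadley=16, Larch=21. Nearest is Hadley (16).
From Hadley: distances to unvisited — Larch=36. Nearest is Larch (36).
Return Larch→Corby: 11.
Total = 3 + 13 + 16 + 36 + 11 = 79.

79 min along Corby → Quarry → Upland → Hadley → Larch → Corby.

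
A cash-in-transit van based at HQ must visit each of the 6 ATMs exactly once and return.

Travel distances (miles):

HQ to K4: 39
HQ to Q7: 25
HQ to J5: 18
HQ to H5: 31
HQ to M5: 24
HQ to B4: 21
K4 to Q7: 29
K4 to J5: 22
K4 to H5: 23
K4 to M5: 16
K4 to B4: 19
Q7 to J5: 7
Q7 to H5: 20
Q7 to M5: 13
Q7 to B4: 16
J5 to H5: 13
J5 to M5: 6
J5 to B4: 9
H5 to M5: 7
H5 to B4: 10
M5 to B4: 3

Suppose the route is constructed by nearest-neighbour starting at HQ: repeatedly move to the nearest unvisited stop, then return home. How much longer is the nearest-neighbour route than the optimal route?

From HQ: J5=18, B4=21, M5=24, Q7=25, H5=31, K4=39 → choose J5 (18).
From J5: M5=6, Q7=7, B4=9, H5=13, K4=22 → choose M5 (6).
From M5: B4=3, H5=7, Q7=13, K4=16 → choose B4 (3).
From B4: H5=10, Q7=16, K4=19 → choose H5 (10).
From H5: Q7=20, K4=23 → choose Q7 (20).
From Q7: K4=29 → choose K4 (29).
NN route HQ → J5 → M5 → B4 → H5 → Q7 → K4 → HQ costs 125.
Optimal: HQ → Q7 → J5 → K4 → H5 → M5 → B4 → HQ costs 108 (by enumerating all 360 distinct tours).
Excess = 125 − 108 = 17.

The nearest-neighbour route is 17 miles longer than optimal.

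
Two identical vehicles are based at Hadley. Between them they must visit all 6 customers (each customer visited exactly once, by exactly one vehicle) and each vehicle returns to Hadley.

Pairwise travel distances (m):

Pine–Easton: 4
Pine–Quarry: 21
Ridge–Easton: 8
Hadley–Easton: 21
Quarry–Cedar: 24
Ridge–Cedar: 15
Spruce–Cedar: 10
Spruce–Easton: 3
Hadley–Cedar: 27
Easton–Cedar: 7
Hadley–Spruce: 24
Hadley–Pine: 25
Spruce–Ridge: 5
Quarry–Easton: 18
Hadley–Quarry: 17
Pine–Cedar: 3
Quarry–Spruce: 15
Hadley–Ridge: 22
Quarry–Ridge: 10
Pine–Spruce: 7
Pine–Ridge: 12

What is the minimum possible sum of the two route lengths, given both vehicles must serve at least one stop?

There are 2^5 − 1 = 31 ways to divide the 6 stops into two non-empty groups. For each, the best each vehicle can do is its own shortest tour through its group:
  {Pine} + {Quarry, Spruce, Ridge, Easton, Cedar}: 50 + 69 = 119
  {Quarry} + {Pine, Spruce, Ridge, Easton, Cedar}: 34 + 64 = 98
  {Pine, Quarry} + {Spruce, Ridge, Easton, Cedar}: 63 + 64 = 127
  {Spruce} + {Pine, Quarry, Ridge, Easton, Cedar}: 48 + 69 = 117
  {Pine, Spruce} + {Quarry, Ridge, Easton, Cedar}: 56 + 69 = 125
  {Quarry, Spruce} + {Pine, Ridge, Easton, Cedar}: 56 + 64 = 120
  … (31 splits in total)
Best: vehicle 1 Hadley → Quarry → Hadley = 34; vehicle 2 Hadley → Ridge → Spruce → Easton → Pine → Cedar → Hadley = 64; combined 98.

Minimum combined distance: 98 m.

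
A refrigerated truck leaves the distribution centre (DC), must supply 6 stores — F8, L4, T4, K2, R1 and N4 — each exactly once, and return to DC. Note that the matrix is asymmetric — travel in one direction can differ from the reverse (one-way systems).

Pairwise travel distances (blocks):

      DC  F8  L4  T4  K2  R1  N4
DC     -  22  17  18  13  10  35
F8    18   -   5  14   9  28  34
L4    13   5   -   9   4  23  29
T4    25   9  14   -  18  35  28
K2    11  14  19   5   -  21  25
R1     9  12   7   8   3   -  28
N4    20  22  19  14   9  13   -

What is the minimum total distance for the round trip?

DC → F8 → L4 → T4 → K2 → R1 → N4 → DC: 22+5+9+18+21+28+20 = 123
DC → F8 → L4 → T4 → K2 → N4 → R1 → DC: 22+5+9+18+25+13+9 = 101
DC → F8 → L4 → T4 → R1 → K2 → N4 → DC: 22+5+9+35+3+25+20 = 119
DC → F8 → L4 → T4 → R1 → N4 → K2 → DC: 22+5+9+35+28+9+11 = 119
DC → F8 → L4 → T4 → N4 → K2 → R1 → DC: 22+5+9+28+9+21+9 = 103
DC → F8 → L4 → T4 → N4 → R1 → K2 → DC: 22+5+9+28+13+3+11 = 91
DC → F8 → L4 → K2 → T4 → R1 → N4 → DC: 22+5+4+5+35+28+20 = 119
DC → F8 → L4 → K2 → T4 → N4 → R1 → DC: 22+5+4+5+28+13+9 = 86
… (712 more)
DC → R1 → K2 → N4 → T4 → F8 → L4 → DC: 10+3+25+14+9+5+13 = 79  ← best
The minimum is 79.
One optimal route: DC → R1 → K2 → N4 → T4 → F8 → L4 → DC.

79 blocks — the shortest possible round trip.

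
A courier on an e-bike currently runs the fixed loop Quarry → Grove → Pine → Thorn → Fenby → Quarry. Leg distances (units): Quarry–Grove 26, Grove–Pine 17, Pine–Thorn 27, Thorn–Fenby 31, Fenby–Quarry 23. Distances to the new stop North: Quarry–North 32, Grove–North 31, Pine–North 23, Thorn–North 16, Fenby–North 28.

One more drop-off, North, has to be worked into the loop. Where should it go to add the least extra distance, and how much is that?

Insertion cost between consecutive stops i–j is d(i,North) + d(North,j) − d(i,j):
  between Quarry and Grove: 32 + 31 − 26 = 37
  between Grove and Pine: 31 + 23 − 17 = 37
  between Pine and Thorn: 23 + 16 − 27 = 12
  between Thorn and Fenby: 16 + 28 − 31 = 13
  between Fenby and Quarry: 28 + 32 − 23 = 37
Cheapest insertion is between Pine and Thorn, adding 12.
New total = 124 + 12 = 136.

+12 — insert North between Pine and Thorn.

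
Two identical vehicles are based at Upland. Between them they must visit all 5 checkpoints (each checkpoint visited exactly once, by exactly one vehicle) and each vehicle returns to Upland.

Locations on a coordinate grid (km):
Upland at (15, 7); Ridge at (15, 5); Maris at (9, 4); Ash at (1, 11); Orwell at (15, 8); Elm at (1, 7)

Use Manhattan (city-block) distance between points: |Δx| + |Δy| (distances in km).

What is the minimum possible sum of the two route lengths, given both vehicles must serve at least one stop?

44 km — the smallest possible combined total.

Try each way of splitting the stops between the two vehicles (each non-empty) and, for each split, find the best tour for each vehicle:
  {Ridge} + {Maris, Ash, Orwell, Elm}: 4 + 42 = 46
  {Maris} + {Ridge, Ash, Orwell, Elm}: 18 + 40 = 58
  {Ridge, Maris} + {Ash, Orwell, Elm}: 18 + 36 = 54
  {Ash} + {Ridge, Maris, Orwell, Elm}: 36 + 36 = 72
  {Ridge, Ash} + {Maris, Orwell, Elm}: 40 + 36 = 76
  {Maris, Ash} + {Ridge, Orwell, Elm}: 42 + 34 = 76
  … (15 splits in total)
  {Orwell} + {Ridge, Maris, Ash, Elm}: 2 + 42 = 44  ← best
Best: vehicle 1 Upland → Orwell → Upland = 2; vehicle 2 Upland → Ridge → Maris → Ash → Elm → Upland = 42; combined 44.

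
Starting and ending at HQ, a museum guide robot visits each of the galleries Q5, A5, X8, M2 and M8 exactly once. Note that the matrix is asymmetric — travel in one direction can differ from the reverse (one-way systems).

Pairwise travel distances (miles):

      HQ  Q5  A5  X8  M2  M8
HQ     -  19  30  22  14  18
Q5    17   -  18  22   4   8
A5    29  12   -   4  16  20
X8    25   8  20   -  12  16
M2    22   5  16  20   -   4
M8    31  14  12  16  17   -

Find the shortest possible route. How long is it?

HQ → Q5 → A5 → X8 → M2 → M8 → HQ: 19+18+4+12+4+31 = 88
HQ → Q5 → A5 → X8 → M8 → M2 → HQ: 19+18+4+16+17+22 = 96
HQ → Q5 → A5 → M2 → X8 → M8 → HQ: 19+18+16+20+16+31 = 120
HQ → Q5 → A5 → M2 → M8 → X8 → HQ: 19+18+16+4+16+25 = 98
HQ → Q5 → A5 → M8 → X8 → M2 → HQ: 19+18+20+16+12+22 = 107
HQ → Q5 → A5 → M8 → M2 → X8 → HQ: 19+18+20+17+20+25 = 119
HQ → Q5 → X8 → A5 → M2 → M8 → HQ: 19+22+20+16+4+31 = 112
HQ → Q5 → X8 → A5 → M8 → M2 → HQ: 19+22+20+20+17+22 = 120
HQ → Q5 → X8 → M2 → A5 → M8 → HQ: 19+22+12+16+20+31 = 120
HQ → Q5 → X8 → M2 → M8 → A5 → HQ: 19+22+12+4+12+29 = 98
HQ → Q5 → X8 → M8 → A5 → M2 → HQ: 19+22+16+12+16+22 = 107
HQ → Q5 → X8 → M8 → M2 → A5 → HQ: 19+22+16+17+16+29 = 119
HQ → Q5 → M2 → A5 → X8 → M8 → HQ: 19+4+16+4+16+31 = 90
HQ → Q5 → M2 → A5 → M8 → X8 → HQ: 19+4+16+20+16+25 = 100
… (106 more)
HQ → M2 → M8 → A5 → X8 → Q5 → HQ: 14+4+12+4+8+17 = 59  ← best
The minimum is 59.
One optimal route: HQ → M2 → M8 → A5 → X8 → Q5 → HQ.

Minimum total distance: 59 miles.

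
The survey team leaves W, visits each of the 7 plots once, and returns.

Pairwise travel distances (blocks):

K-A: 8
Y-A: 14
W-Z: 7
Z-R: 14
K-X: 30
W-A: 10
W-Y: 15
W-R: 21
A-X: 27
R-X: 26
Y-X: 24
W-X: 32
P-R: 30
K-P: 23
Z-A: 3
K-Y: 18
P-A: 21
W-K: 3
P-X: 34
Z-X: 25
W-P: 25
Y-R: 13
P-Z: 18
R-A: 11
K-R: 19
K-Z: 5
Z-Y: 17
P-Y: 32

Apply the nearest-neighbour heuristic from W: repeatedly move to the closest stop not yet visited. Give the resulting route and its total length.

W → [K:3 / Z:7 / A:10 / Y:15 / R:21 / P:25 / X:32] → K (3)
K → [Z:5 / A:8 / Y:18 / R:19 / P:23 / X:30] → Z (5)
Z → [A:3 / R:14 / Y:17 / P:18 / X:25] → A (3)
A → [R:11 / Y:14 / P:21 / X:27] → R (11)
R → [Y:13 / X:26 / P:30] → Y (13)
Y → [X:24 / P:32] → X (24)
X → [P:34] → P (34)
Return P→W: 25.
Total = 3 + 5 + 3 + 11 + 13 + 24 + 34 + 25 = 118.

118 blocks along W → K → Z → A → R → Y → X → P → W.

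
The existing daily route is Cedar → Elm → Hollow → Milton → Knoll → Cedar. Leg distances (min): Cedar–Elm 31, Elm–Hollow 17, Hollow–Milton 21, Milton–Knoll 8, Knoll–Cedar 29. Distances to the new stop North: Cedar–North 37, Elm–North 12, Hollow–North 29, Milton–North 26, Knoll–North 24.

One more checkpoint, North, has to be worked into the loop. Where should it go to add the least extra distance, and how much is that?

Insertion cost between consecutive stops i–j is d(i,North) + d(North,j) − d(i,j):
  between Cedar and Elm: 37 + 12 − 31 = 18
  between Elm and Hollow: 12 + 29 − 17 = 24
  between Hollow and Milton: 29 + 26 − 21 = 34
  between Milton and Knoll: 26 + 24 − 8 = 42
  between Knoll and Cedar: 24 + 37 − 29 = 32
Cheapest insertion is between Cedar and Elm, adding 18.
New total = 106 + 18 = 124.

+18 min — insert North between Cedar and Elm.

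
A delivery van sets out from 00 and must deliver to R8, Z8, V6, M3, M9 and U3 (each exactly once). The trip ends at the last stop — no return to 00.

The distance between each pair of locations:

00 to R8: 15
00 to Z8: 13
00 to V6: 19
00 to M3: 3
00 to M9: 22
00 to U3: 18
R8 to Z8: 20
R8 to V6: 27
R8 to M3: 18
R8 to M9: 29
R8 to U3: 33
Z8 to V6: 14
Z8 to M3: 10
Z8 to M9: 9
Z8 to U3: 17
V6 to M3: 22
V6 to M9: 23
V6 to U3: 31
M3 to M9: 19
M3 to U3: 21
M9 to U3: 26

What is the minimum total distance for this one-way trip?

There are 6! = 720 possible orderings.
00 → R8 → Z8 → V6 → M3 → M9 → U3: 15+20+14+22+19+26 = 116
00 → R8 → Z8 → V6 → M3 → U3 → M9: 15+20+14+22+21+26 = 118
00 → R8 → Z8 → V6 → M9 → M3 → U3: 15+20+14+23+19+21 = 112
00 → R8 → Z8 → V6 → M9 → U3 → M3: 15+20+14+23+26+21 = 119
00 → R8 → Z8 → V6 → U3 → M3 → M9: 15+20+14+31+21+19 = 120
00 → R8 → Z8 → V6 → U3 → M9 → M3: 15+20+14+31+26+19 = 125
00 → R8 → Z8 → M3 → V6 → M9 → U3: 15+20+10+22+23+26 = 116
00 → R8 → Z8 → M3 → V6 → U3 → M9: 15+20+10+22+31+26 = 124
… (712 more)
00 → M3 → R8 → V6 → Z8 → M9 → U3: 3+18+27+14+9+26 = 97  ← best
The minimum is 97.
One shortest path: 00 → M3 → R8 → V6 → Z8 → M9 → U3.

97 — the minimum one-way total.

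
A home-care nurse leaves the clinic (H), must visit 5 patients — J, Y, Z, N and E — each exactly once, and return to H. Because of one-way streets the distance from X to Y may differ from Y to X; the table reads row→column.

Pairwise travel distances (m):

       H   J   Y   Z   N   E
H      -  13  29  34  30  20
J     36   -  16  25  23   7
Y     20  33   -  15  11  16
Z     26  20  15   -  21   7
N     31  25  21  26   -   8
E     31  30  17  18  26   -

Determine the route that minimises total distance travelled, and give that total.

H - J - Y - Z - N - E - H: 13+16+15+21+8+31 = 104
H - J - Y - Z - E - N - H: 13+16+15+7+26+31 = 108
H - J - Y - N - Z - E - H: 13+16+11+26+7+31 = 104
H - J - Y - N - E - Z - H: 13+16+11+8+18+26 = 92
H - J - Y - E - Z - N - H: 13+16+16+18+21+31 = 115
H - J - Y - E - N - Z - H: 13+16+16+26+26+26 = 123
H - J - Z - Y - N - E - H: 13+25+15+11+8+31 = 103
H - J - Z - Y - E - N - H: 13+25+15+16+26+31 = 126
H - J - Z - N - Y - E - H: 13+25+21+21+16+31 = 127
H - J - Z - N - E - Y - H: 13+25+21+8+17+20 = 104
H - J - Z - E - Y - N - H: 13+25+7+17+11+31 = 104
H - J - Z - E - N - Y - H: 13+25+7+26+21+20 = 112
H - J - N - Y - Z - E - H: 13+23+21+15+7+31 = 110
H - J - N - Y - E - Z - H: 13+23+21+16+18+26 = 117
… (106 more)
The minimum is 92.
One optimal route: H → J → Y → N → E → Z → H.

Minimum total distance: 92 m.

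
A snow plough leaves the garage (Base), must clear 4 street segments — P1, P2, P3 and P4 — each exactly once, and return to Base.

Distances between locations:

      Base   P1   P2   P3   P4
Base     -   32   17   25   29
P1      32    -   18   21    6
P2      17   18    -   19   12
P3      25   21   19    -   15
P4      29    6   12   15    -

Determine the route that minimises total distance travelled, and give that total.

Base → P1 → P2 → P3 → P4 → Base: 32+18+19+15+29 = 113
Base → P1 → P2 → P4 → P3 → Base: 32+18+12+15+25 = 102
Base → P1 → P3 → P2 → P4 → Base: 32+21+19+12+29 = 113
Base → P1 → P3 → P4 → P2 → Base: 32+21+15+12+17 = 97
Base → P1 → P4 → P2 → P3 → Base: 32+6+12+19+25 = 94
Base → P1 → P4 → P3 → P2 → Base: 32+6+15+19+17 = 89
Base → P2 → P1 → P3 → P4 → Base: 17+18+21+15+29 = 100
Base → P2 → P1 → P4 → P3 → Base: 17+18+6+15+25 = 81
Base → P2 → P3 → P1 → P4 → Base: 17+19+21+6+29 = 92
Base → P2 → P4 → P1 → P3 → Base: 17+12+6+21+25 = 81
Base → P3 → P1 → P2 → P4 → Base: 25+21+18+12+29 = 105
Base → P3 → P2 → P1 → P4 → Base: 25+19+18+6+29 = 97
The minimum is 81.
One optimal route: Base → P2 → P1 → P4 → P3 → Base (or its reverse).

Minimum total distance: 81.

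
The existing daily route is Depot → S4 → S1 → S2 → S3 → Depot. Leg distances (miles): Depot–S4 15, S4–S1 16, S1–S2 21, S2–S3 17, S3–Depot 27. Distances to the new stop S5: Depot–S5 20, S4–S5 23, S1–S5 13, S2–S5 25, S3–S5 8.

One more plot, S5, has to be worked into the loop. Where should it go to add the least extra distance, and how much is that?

Insertion cost between consecutive stops i–j is d(i,S5) + d(S5,j) − d(i,j):
  between Depot and S4: 20 + 23 − 15 = 28
  between S4 and S1: 23 + 13 − 16 = 20
  between S1 and S2: 13 + 25 − 21 = 17
  between S2 and S3: 25 + 8 − 17 = 16
  between S3 and Depot: 8 + 20 − 27 = 1
Cheapest insertion is between S3 and Depot, adding 1.
New total = 96 + 1 = 97.

Adding 1 miles by placing S5 on the S3–Depot leg.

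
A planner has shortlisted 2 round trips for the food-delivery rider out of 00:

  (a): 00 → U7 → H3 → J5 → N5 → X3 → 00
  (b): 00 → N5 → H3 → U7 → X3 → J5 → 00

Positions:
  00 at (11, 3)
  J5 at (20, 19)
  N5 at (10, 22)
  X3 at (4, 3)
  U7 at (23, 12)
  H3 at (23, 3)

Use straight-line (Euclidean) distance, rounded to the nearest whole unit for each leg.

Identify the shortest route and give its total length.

Shortest is (a), total 77.

(a): 15 + 9 + 16 + 10 + 20 + 7 = 77
(b): 19 + 23 + 9 + 21 + 23 + 18 = 113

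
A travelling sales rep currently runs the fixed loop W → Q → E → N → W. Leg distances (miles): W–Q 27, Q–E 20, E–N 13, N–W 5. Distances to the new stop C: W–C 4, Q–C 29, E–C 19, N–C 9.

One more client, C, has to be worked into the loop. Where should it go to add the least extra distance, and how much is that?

Insertion cost between consecutive stops i–j is d(i,C) + d(C,j) − d(i,j):
  between W and Q: 4 + 29 − 27 = 6
  between Q and E: 29 + 19 − 20 = 28
  between E and N: 19 + 9 − 13 = 15
  between N and W: 9 + 4 − 5 = 8
Cheapest insertion is between W and Q, adding 6.
New total = 65 + 6 = 71.

Adding 6 miles by placing C on the W–Q leg.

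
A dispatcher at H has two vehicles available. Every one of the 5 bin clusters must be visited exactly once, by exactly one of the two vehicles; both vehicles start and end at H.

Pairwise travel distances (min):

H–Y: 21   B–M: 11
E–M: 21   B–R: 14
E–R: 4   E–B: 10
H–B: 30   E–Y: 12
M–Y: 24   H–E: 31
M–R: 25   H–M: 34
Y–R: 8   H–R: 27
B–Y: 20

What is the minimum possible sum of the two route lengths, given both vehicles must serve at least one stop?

Minimum combined distance: 128 min.

There are 2^4 − 1 = 15 ways to divide the 5 stops into two non-empty groups. For each, the best each vehicle can do is its own shortest tour through its group:
  {E} + {B, M, Y, R}: 62 + 88 = 150
  {B} + {E, M, Y, R}: 60 + 88 = 148
  {E, B} + {M, Y, R}: 71 + 88 = 159
  {M} + {E, B, Y, R}: 68 + 73 = 141
  {E, M} + {B, Y, R}: 86 + 73 = 159
  {B, M} + {E, Y, R}: 75 + 64 = 139
  … (15 splits in total)
  {Y} + {E, B, M, R}: 42 + 86 = 128  ← best
Best: vehicle 1 H → Y → H = 42; vehicle 2 H → M → B → E → R → H = 86; combined 128.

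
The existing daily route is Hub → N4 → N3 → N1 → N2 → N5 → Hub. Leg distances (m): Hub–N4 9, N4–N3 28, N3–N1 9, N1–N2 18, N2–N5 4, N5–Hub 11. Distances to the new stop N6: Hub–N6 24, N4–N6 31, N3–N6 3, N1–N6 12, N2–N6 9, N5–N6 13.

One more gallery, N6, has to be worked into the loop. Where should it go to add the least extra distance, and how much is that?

+3 m — insert N6 between N1 and N2.

Insertion cost between consecutive stops i–j is d(i,N6) + d(N6,j) − d(i,j):
  between Hub and N4: 24 + 31 − 9 = 46
  between N4 and N3: 31 + 3 − 28 = 6
  between N3 and N1: 3 + 12 − 9 = 6
  between N1 and N2: 12 + 9 − 18 = 3
  between N2 and N5: 9 + 13 − 4 = 18
  between N5 and Hub: 13 + 24 − 11 = 26
Cheapest insertion is between N1 and N2, adding 3.
New total = 79 + 3 = 82.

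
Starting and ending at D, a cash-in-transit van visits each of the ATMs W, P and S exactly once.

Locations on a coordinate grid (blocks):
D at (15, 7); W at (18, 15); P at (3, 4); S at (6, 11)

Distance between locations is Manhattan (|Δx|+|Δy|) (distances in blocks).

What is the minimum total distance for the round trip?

Minimum total distance: 52 blocks.

There are 3 distinct closed tours to check (reversals are equivalent).
D → W → P → S → D: 11+26+10+13 = 60
D → W → S → P → D: 11+16+10+15 = 52
D → P → W → S → D: 15+26+16+13 = 70
The minimum is 52.
One optimal route: D → W → S → P → D (or its reverse).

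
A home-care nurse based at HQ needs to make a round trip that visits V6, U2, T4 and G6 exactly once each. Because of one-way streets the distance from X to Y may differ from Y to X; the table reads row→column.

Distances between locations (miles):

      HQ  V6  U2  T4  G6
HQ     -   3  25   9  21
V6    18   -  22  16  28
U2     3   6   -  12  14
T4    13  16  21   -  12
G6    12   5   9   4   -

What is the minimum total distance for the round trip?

Shortest round trip = 43 miles.

HQ - V6 - U2 - T4 - G6 - HQ: 3+22+12+12+12 = 61
HQ - V6 - U2 - G6 - T4 - HQ: 3+22+14+4+13 = 56
HQ - V6 - T4 - U2 - G6 - HQ: 3+16+21+14+12 = 66
HQ - V6 - T4 - G6 - U2 - HQ: 3+16+12+9+3 = 43
HQ - V6 - G6 - U2 - T4 - HQ: 3+28+9+12+13 = 65
HQ - V6 - G6 - T4 - U2 - HQ: 3+28+4+21+3 = 59
HQ - U2 - V6 - T4 - G6 - HQ: 25+6+16+12+12 = 71
HQ - U2 - V6 - G6 - T4 - HQ: 25+6+28+4+13 = 76
HQ - U2 - T4 - V6 - G6 - HQ: 25+12+16+28+12 = 93
HQ - U2 - T4 - G6 - V6 - HQ: 25+12+12+5+18 = 72
HQ - U2 - G6 - V6 - T4 - HQ: 25+14+5+16+13 = 73
HQ - U2 - G6 - T4 - V6 - HQ: 25+14+4+16+18 = 77
HQ - T4 - V6 - U2 - G6 - HQ: 9+16+22+14+12 = 73
HQ - T4 - V6 - G6 - U2 - HQ: 9+16+28+9+3 = 65
… (10 more)
The minimum is 43.
One optimal route: HQ → V6 → T4 → G6 → U2 → HQ.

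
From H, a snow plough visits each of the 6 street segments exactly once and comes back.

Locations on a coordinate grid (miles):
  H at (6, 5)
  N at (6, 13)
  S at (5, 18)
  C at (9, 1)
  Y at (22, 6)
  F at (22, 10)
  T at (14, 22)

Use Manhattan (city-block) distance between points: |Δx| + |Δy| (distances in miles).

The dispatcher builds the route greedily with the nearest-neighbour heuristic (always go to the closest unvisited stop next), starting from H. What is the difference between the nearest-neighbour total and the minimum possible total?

The nearest-neighbour route is 6 miles longer than optimal.

From H: C=7, N=8, S=14, Y=17, F=21, T=25 → choose C (7).
From C: N=15, Y=18, S=21, F=22, T=26 → choose N (15).
From N: S=6, T=17, F=19, Y=23 → choose S (6).
From S: T=13, F=25, Y=29 → choose T (13).
From T: F=20, Y=24 → choose F (20).
From F: Y=4 → choose Y (4).
NN route H → C → N → S → T → F → Y → H costs 82.
Optimal: H → N → S → T → F → Y → C → H costs 76 (by enumerating all 360 distinct tours).
Excess = 82 − 76 = 6.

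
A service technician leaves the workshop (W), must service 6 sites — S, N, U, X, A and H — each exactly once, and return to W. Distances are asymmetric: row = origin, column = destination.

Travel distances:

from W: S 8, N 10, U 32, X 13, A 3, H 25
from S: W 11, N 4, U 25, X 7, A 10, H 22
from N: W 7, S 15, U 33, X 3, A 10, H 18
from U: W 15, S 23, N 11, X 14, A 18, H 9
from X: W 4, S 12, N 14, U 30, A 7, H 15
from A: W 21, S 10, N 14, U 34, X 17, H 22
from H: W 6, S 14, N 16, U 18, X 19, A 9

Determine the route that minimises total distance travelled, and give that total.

W - S - N - U - X - A - H - W: 8+4+33+14+7+22+6 = 94
W - S - N - U - X - H - A - W: 8+4+33+14+15+9+21 = 104
W - S - N - U - A - X - H - W: 8+4+33+18+17+15+6 = 101
W - S - N - U - A - H - X - W: 8+4+33+18+22+19+4 = 108
W - S - N - U - H - X - A - W: 8+4+33+9+19+7+21 = 101
W - S - N - U - H - A - X - W: 8+4+33+9+9+17+4 = 84
W - S - N - X - U - A - H - W: 8+4+3+30+18+22+6 = 91
W - S - N - X - U - H - A - W: 8+4+3+30+9+9+21 = 84
… (712 more)
W - A - S - N - X - U - H - W: 3+10+4+3+30+9+6 = 65  ← best
The minimum is 65.
One optimal route: W → A → S → N → X → U → H → W.

Minimum total distance: 65.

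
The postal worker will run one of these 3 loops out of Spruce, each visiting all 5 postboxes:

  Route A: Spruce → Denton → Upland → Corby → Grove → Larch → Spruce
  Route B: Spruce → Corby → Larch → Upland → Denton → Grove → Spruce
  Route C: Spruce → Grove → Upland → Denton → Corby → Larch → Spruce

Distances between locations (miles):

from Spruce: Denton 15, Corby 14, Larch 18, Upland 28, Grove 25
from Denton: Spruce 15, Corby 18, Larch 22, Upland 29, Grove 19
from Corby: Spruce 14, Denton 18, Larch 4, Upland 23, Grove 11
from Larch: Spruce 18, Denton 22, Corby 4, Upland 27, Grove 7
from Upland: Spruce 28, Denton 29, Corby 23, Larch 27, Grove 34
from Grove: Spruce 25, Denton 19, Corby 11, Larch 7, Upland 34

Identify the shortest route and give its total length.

Route A: 15 + 29 + 23 + 11 + 7 + 18 = 103
Route B: 14 + 4 + 27 + 29 + 19 + 25 = 118
Route C: 25 + 34 + 29 + 18 + 4 + 18 = 128

103 miles — Route A is the shortest.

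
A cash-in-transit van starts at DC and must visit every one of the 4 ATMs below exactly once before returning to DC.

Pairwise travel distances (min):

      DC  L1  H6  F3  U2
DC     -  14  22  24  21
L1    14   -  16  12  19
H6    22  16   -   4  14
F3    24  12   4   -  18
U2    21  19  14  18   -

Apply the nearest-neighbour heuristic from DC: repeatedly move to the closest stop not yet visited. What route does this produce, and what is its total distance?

At DC the remaining stops are L1 14, U2 21, H6 22, F3 24; go to L1.
At L1 the remaining stops are F3 12, H6 16, U2 19; go to F3.
At F3 the remaining stops are H6 4, U2 18; go to H6.
At H6 the remaining stops are U2 14; go to U2.
Return U2→DC: 21.
Total = 14 + 12 + 4 + 14 + 21 = 65.

65 min along DC → L1 → F3 → H6 → U2 → DC.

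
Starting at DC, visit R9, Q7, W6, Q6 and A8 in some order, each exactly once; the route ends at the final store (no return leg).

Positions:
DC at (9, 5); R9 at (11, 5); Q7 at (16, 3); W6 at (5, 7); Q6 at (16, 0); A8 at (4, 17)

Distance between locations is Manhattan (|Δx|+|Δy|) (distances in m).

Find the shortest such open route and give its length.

41 m — the minimum one-way total.

There are 5! = 120 possible orderings.
DC→R9→Q7→W6→Q6→A8: 2+7+15+18+29 = 71
DC→R9→Q7→W6→A8→Q6: 2+7+15+11+29 = 64
DC→R9→Q7→Q6→W6→A8: 2+7+3+18+11 = 41
DC→R9→Q7→Q6→A8→W6: 2+7+3+29+11 = 52
DC→R9→Q7→A8→W6→Q6: 2+7+26+11+18 = 64
DC→R9→Q7→A8→Q6→W6: 2+7+26+29+18 = 82
DC→R9→W6→Q7→Q6→A8: 2+8+15+3+29 = 57
DC→R9→W6→Q7→A8→Q6: 2+8+15+26+29 = 80
DC→R9→W6→Q6→Q7→A8: 2+8+18+3+26 = 57
DC→R9→W6→Q6→A8→Q7: 2+8+18+29+26 = 83
DC→R9→W6→A8→Q7→Q6: 2+8+11+26+3 = 50
DC→R9→W6→A8→Q6→Q7: 2+8+11+29+3 = 53
DC→R9→Q6→Q7→W6→A8: 2+10+3+15+11 = 41
DC→R9→Q6→Q7→A8→W6: 2+10+3+26+11 = 52
… (106 more)
The minimum is 41.
One shortest path: DC → R9 → Q7 → Q6 → W6 → A8.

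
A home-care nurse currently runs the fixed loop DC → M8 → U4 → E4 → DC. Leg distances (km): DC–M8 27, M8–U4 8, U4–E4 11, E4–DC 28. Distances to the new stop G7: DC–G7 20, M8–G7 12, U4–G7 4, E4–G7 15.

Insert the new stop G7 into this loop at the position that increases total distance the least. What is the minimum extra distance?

Insertion cost between consecutive stops i–j is d(i,G7) + d(G7,j) − d(i,j):
  between DC and M8: 20 + 12 − 27 = 5
  between M8 and U4: 12 + 4 − 8 = 8
  between U4 and E4: 4 + 15 − 11 = 8
  between E4 and DC: 15 + 20 − 28 = 7
Cheapest insertion is between DC and M8, adding 5.
New total = 74 + 5 = 79.

Adding 5 km by placing G7 on the DC–M8 leg.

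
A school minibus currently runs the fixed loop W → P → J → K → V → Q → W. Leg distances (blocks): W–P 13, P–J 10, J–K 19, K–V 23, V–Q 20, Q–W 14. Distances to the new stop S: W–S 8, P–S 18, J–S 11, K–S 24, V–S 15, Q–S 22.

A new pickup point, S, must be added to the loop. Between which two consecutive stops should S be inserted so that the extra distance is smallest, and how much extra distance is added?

Insertion cost between consecutive stops i–j is d(i,S) + d(S,j) − d(i,j):
  between W and P: 8 + 18 − 13 = 13
  between P and J: 18 + 11 − 10 = 19
  between J and K: 11 + 24 − 19 = 16
  between K and V: 24 + 15 − 23 = 16
  between V and Q: 15 + 22 − 20 = 17
  between Q and W: 22 + 8 − 14 = 16
Cheapest insertion is between W and P, adding 13.
New total = 99 + 13 = 112.

Minimum extra distance: 13 blocks, inserting S between W and P.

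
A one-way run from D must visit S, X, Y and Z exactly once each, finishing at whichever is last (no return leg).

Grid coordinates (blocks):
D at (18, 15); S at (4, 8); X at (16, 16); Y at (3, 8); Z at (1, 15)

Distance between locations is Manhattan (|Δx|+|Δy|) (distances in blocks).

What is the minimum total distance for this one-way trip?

29 blocks — the minimum one-way total.

There are 4! = 24 possible orderings.
D → S → X → Y → Z: 21+20+21+9 = 71
D → S → X → Z → Y: 21+20+16+9 = 66
D → S → Y → X → Z: 21+1+21+16 = 59
D → S → Y → Z → X: 21+1+9+16 = 47
D → S → Z → X → Y: 21+10+16+21 = 68
D → S → Z → Y → X: 21+10+9+21 = 61
D → X → S → Y → Z: 3+20+1+9 = 33
D → X → S → Z → Y: 3+20+10+9 = 42
D → X → Y → S → Z: 3+21+1+10 = 35
D → X → Y → Z → S: 3+21+9+10 = 43
D → X → Z → S → Y: 3+16+10+1 = 30
D → X → Z → Y → S: 3+16+9+1 = 29
D → Y → S → X → Z: 22+1+20+16 = 59
D → Y → S → Z → X: 22+1+10+16 = 49
… (10 more)
The minimum is 29.
One shortest path: D → X → Z → Y → S.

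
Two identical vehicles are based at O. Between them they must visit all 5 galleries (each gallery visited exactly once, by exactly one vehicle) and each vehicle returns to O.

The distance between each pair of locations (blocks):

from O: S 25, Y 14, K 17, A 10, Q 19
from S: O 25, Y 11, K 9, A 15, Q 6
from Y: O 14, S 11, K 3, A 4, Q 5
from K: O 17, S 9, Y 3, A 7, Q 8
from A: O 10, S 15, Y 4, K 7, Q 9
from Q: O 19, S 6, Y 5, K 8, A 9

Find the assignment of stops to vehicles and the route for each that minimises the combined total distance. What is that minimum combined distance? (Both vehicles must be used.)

Check every non-empty split of the stops between the two vehicles; for each half take its own optimal tour:
  {S} + {Y, K, A, Q}: 50 + 44 = 94
  {Y} + {S, K, A, Q}: 28 + 51 = 79
  {S, Y} + {K, A, Q}: 50 + 44 = 94
  {K} + {S, Y, A, Q}: 34 + 50 = 84
  {S, K} + {Y, A, Q}: 51 + 38 = 89
  {Y, K} + {S, A, Q}: 34 + 50 = 84
  … (15 splits in total)
  {A} + {S, Y, K, Q}: 20 + 51 = 71  ← best
Best: vehicle 1 O → A → O = 20; vehicle 2 O → Y → K → S → Q → O = 51; combined 71.

Minimum combined distance: 71 blocks.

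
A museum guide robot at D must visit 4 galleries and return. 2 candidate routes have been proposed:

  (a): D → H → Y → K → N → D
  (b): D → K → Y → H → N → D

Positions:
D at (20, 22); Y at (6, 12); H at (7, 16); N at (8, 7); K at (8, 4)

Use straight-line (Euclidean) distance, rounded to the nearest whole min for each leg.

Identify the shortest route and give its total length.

(a): 14 + 4 + 8 + 3 + 19 = 48
(b): 22 + 8 + 4 + 9 + 19 = 62

48 min — (a) is the shortest.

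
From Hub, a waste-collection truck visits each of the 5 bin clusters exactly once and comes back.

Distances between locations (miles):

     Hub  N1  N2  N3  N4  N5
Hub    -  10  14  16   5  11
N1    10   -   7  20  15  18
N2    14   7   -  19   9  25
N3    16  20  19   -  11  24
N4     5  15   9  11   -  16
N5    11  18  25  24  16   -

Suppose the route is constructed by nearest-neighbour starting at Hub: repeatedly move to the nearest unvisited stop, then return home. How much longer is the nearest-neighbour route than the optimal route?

From Hub: N4=5, N1=10, N5=11, N2=14, N3=16 → choose N4 (5).
From N4: N2=9, N3=11, N1=15, N5=16 → choose N2 (9).
From N2: N1=7, N3=19, N5=25 → choose N1 (7).
From N1: N5=18, N3=20 → choose N5 (18).
From N5: N3=24 → choose N3 (24).
NN route Hub → N4 → N2 → N1 → N5 → N3 → Hub costs 79.
Optimal: Hub → N4 → N3 → N2 → N1 → N5 → Hub costs 71 (by enumerating all 60 distinct tours).
Excess = 79 − 71 = 8.

Excess over optimum: 8 miles.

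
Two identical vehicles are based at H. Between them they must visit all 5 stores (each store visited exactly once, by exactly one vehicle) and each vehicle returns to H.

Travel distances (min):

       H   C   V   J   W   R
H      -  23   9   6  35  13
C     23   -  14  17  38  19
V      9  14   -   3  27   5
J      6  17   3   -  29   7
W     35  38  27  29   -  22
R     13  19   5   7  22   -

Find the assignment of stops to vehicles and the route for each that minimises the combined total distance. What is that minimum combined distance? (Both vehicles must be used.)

Try each way of splitting the stops between the two vehicles (each non-empty) and, for each split, find the best tour for each vehicle:
  {C} + {V, J, W, R}: 46 + 71 = 117
  {V} + {C, J, W, R}: 18 + 96 = 114
  {C, V} + {J, W, R}: 46 + 70 = 116
  {J} + {C, V, W, R}: 12 + 96 = 108
  {C, J} + {V, W, R}: 46 + 71 = 117
  {V, J} + {C, W, R}: 18 + 96 = 114
  … (15 splits in total)
Best: vehicle 1 H → J → H = 12; vehicle 2 H → V → C → W → R → H = 96; combined 108.

Minimum combined distance: 108 min.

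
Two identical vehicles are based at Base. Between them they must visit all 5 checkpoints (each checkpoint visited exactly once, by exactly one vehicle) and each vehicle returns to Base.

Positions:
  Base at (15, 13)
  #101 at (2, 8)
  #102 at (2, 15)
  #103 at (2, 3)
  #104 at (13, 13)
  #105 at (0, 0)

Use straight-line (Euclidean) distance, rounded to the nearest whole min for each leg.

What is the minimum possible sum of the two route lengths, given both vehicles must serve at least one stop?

Minimum combined distance: 52 min.

Try each way of splitting the stops between the two vehicles (each non-empty) and, for each split, find the best tour for each vehicle:
  {#101} + {#102, #103, #104, #105}: 28 + 48 = 76
  {#102} + {#101, #103, #104, #105}: 26 + 42 = 68
  {#101, #102} + {#103, #104, #105}: 34 + 40 = 74
  {#103} + {#101, #102, #104, #105}: 32 + 48 = 80
  {#101, #103} + {#102, #104, #105}: 35 + 48 = 83
  {#102, #103} + {#101, #104, #105}: 41 + 42 = 83
  … (15 splits in total)
  {#104} + {#101, #102, #103, #105}: 4 + 48 = 52  ← best
Best: vehicle 1 Base → #104 → Base = 4; vehicle 2 Base → #102 → #101 → #105 → #103 → Base = 48; combined 52.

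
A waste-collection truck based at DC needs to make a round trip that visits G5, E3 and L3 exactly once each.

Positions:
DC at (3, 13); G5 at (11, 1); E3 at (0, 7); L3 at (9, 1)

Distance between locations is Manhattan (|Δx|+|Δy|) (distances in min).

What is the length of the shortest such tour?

Shortest round trip = 46 min.

With 3 stops there are 3!/2 = 3 distinct round trips (a route and its reverse cost the same).
DC - G5 - E3 - L3 - DC: 20+17+15+18 = 70
DC - G5 - L3 - E3 - DC: 20+2+15+9 = 46
DC - E3 - G5 - L3 - DC: 9+17+2+18 = 46
The minimum is 46.
One optimal route: DC → G5 → L3 → E3 → DC (or its reverse).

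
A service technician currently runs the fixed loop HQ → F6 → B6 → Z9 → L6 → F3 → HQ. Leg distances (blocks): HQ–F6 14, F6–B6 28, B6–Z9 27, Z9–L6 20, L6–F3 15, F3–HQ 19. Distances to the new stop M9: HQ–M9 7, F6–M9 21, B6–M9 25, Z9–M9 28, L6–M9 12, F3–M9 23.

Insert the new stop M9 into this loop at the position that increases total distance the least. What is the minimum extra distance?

Insertion cost between consecutive stops i–j is d(i,M9) + d(M9,j) − d(i,j):
  between HQ and F6: 7 + 21 − 14 = 14
  between F6 and B6: 21 + 25 − 28 = 18
  between B6 and Z9: 25 + 28 − 27 = 26
  between Z9 and L6: 28 + 12 − 20 = 20
  between L6 and F3: 12 + 23 − 15 = 20
  between F3 and HQ: 23 + 7 − 19 = 11
Cheapest insertion is between F3 and HQ, adding 11.
New total = 123 + 11 = 134.

+11 blocks — insert M9 between F3 and HQ.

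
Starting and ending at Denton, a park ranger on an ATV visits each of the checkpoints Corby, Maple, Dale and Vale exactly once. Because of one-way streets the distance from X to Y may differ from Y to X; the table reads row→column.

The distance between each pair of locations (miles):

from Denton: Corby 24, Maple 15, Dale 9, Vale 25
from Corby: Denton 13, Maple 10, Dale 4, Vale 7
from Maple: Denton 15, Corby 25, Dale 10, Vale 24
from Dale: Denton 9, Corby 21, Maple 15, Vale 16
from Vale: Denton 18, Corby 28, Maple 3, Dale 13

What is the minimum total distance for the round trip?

Minimum total distance: 53 miles.

Denton → Corby → Maple → Dale → Vale → Denton: 24+10+10+16+18 = 78
Denton → Corby → Maple → Vale → Dale → Denton: 24+10+24+13+9 = 80
Denton → Corby → Dale → Maple → Vale → Denton: 24+4+15+24+18 = 85
Denton → Corby → Dale → Vale → Maple → Denton: 24+4+16+3+15 = 62
Denton → Corby → Vale → Maple → Dale → Denton: 24+7+3+10+9 = 53
Denton → Corby → Vale → Dale → Maple → Denton: 24+7+13+15+15 = 74
Denton → Maple → Corby → Dale → Vale → Denton: 15+25+4+16+18 = 78
Denton → Maple → Corby → Vale → Dale → Denton: 15+25+7+13+9 = 69
Denton → Maple → Dale → Corby → Vale → Denton: 15+10+21+7+18 = 71
Denton → Maple → Dale → Vale → Corby → Denton: 15+10+16+28+13 = 82
Denton → Maple → Vale → Corby → Dale → Denton: 15+24+28+4+9 = 80
Denton → Maple → Vale → Dale → Corby → Denton: 15+24+13+21+13 = 86
Denton → Dale → Corby → Maple → Vale → Denton: 9+21+10+24+18 = 82
Denton → Dale → Corby → Vale → Maple → Denton: 9+21+7+3+15 = 55
… (10 more)
The minimum is 53.
One optimal route: Denton → Corby → Vale → Maple → Dale → Denton.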